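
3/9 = 1/3 = 0.33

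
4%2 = 0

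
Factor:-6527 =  - 61^1 *107^1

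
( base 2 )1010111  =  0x57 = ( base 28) 33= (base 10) 87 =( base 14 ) 63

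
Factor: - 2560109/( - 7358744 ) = 2^( - 3 )*61^1*67^( - 1)*13729^( - 1 )*41969^1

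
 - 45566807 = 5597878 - 51164685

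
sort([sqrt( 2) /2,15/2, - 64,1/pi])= [ - 64,1/pi, sqrt( 2 )/2,15/2]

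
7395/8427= 2465/2809 = 0.88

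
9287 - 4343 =4944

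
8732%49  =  10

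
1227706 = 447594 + 780112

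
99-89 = 10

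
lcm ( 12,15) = 60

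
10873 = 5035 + 5838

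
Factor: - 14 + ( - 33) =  - 47^1 = - 47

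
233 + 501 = 734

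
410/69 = 410/69 = 5.94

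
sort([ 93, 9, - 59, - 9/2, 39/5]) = [- 59, -9/2,39/5, 9,93] 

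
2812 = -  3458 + 6270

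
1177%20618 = 1177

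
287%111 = 65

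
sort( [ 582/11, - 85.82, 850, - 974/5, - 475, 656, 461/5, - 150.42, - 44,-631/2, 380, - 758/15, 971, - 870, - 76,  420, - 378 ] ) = [ - 870,  -  475, - 378,-631/2,-974/5,  -  150.42, - 85.82, - 76, - 758/15, - 44, 582/11, 461/5, 380,420,656, 850 , 971] 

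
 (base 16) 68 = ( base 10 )104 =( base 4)1220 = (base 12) 88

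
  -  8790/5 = - 1758 = - 1758.00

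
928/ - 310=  - 464/155= -  2.99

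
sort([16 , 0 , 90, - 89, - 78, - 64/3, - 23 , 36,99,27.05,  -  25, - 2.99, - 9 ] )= [ -89, - 78,-25, -23 , - 64/3, - 9, -2.99, 0, 16,27.05,36,90, 99 ] 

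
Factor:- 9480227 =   -  173^1*54799^1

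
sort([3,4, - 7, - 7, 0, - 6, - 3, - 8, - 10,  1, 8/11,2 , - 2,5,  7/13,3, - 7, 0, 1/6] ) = [- 10 ,-8, - 7, - 7,  -  7, - 6, - 3, - 2,0, 0,1/6, 7/13 , 8/11, 1,2,3, 3, 4, 5 ]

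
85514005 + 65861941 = 151375946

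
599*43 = 25757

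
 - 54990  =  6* ( - 9165 ) 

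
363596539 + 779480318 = 1143076857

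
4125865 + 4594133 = 8719998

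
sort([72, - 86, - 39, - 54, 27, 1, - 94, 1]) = [ - 94,-86 ,- 54, - 39,1, 1,27,72]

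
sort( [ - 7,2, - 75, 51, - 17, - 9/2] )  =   [ - 75, - 17, - 7, - 9/2,2,51]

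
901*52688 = 47471888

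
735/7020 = 49/468 = 0.10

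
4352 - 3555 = 797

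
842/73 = 11  +  39/73 = 11.53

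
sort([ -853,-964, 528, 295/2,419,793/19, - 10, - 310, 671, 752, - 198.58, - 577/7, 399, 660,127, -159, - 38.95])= [-964, - 853, - 310, - 198.58,-159, - 577/7,-38.95 , - 10, 793/19, 127, 295/2 , 399,419, 528, 660,671, 752]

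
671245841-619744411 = 51501430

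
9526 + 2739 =12265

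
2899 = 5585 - 2686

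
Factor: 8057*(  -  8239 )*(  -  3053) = 7^2*11^1*43^1*71^1*107^1 * 1151^1 = 202663095019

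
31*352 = 10912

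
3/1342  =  3/1342 = 0.00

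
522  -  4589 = -4067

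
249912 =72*3471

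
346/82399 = 346/82399 = 0.00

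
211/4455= 211/4455 = 0.05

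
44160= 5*8832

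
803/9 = 803/9 =89.22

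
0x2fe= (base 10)766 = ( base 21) 1FA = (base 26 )13c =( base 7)2143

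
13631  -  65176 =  - 51545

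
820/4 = 205 = 205.00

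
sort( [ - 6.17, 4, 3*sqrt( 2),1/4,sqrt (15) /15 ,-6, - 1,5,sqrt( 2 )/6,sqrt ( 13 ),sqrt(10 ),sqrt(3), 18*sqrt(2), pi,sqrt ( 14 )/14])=[ - 6.17,-6, - 1, sqrt (2 )/6, 1/4, sqrt(15)/15,  sqrt( 14)/14,sqrt(3),  pi, sqrt(10), sqrt(13 ), 4, 3*sqrt( 2),5,18*sqrt(2)]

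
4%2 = 0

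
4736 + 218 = 4954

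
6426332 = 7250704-824372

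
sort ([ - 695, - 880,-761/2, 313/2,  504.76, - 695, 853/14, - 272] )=[  -  880,  -  695, - 695, - 761/2, - 272,853/14, 313/2,504.76]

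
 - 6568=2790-9358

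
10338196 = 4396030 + 5942166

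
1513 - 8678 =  - 7165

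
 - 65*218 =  - 14170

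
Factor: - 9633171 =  - 3^1* 19^1 *169003^1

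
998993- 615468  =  383525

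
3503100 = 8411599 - 4908499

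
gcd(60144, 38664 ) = 4296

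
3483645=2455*1419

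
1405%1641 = 1405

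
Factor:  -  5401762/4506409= - 2^1*2029^(- 1)*2221^( - 1 )*2700881^1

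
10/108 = 5/54 =0.09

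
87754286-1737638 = 86016648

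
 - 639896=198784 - 838680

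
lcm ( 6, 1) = 6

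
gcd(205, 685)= 5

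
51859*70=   3630130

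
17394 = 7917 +9477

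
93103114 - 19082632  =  74020482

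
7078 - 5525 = 1553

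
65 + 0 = 65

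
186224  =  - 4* ( -46556) 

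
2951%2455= 496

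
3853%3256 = 597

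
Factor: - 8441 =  - 23^1*367^1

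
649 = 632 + 17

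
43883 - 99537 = -55654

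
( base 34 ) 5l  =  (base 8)277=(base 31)65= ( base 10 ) 191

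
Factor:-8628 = -2^2*3^1*719^1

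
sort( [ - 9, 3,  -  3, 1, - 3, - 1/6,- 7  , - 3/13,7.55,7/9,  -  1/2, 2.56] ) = [ - 9,-7,-3, - 3, -1/2, -3/13 , - 1/6,7/9,1, 2.56, 3,7.55 ]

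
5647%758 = 341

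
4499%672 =467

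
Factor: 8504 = 2^3 * 1063^1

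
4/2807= 4/2807 = 0.00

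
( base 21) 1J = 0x28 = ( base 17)26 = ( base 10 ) 40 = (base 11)37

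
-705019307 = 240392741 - 945412048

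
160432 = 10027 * 16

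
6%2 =0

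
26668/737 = 26668/737 = 36.18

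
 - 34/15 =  - 34/15 = - 2.27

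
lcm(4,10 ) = 20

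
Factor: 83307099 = 3^1*193^1 * 143881^1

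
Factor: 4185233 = 13^1*43^1*7487^1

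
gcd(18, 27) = 9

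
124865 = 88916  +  35949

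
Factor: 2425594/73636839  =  2^1*3^(-2)*17^1*71341^1*8181871^( - 1) 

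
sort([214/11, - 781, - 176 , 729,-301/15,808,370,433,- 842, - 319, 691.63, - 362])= [ - 842, -781, - 362, - 319, - 176, - 301/15,214/11 , 370,433, 691.63, 729,  808]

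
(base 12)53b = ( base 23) 1A8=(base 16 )2FF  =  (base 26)13d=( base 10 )767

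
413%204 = 5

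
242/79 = 3 + 5/79  =  3.06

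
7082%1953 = 1223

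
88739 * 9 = 798651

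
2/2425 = 2/2425 = 0.00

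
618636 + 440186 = 1058822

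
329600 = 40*8240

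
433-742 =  - 309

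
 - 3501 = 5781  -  9282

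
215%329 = 215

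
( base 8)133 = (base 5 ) 331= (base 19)4f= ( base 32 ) 2r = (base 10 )91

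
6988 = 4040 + 2948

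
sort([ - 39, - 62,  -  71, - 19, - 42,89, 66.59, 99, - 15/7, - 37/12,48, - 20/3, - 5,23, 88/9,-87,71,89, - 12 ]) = [ - 87,  -  71 ,-62, - 42, - 39, - 19, - 12, - 20/3,-5,  -  37/12, - 15/7 , 88/9, 23,  48, 66.59,71,89, 89, 99]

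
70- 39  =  31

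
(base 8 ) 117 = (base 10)79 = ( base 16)4F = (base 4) 1033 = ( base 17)4B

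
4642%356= 14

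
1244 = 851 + 393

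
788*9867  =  7775196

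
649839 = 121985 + 527854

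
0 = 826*0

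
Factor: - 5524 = - 2^2 * 1381^1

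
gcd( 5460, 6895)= 35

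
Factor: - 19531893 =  - 3^1*37^1*175963^1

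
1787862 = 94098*19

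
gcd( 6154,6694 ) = 2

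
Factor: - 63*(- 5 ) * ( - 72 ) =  - 22680= - 2^3*3^4*5^1*7^1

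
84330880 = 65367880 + 18963000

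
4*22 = 88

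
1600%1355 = 245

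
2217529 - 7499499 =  - 5281970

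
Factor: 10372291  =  2789^1*3719^1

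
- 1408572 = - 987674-420898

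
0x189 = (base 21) if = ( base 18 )13F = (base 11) 328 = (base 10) 393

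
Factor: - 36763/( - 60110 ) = 2^(  -  1 )*5^ ( - 1)*97^1*379^1*6011^( - 1)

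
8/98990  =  4/49495 = 0.00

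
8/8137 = 8/8137=0.00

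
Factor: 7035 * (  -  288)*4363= - 2^5*3^3*5^1 * 7^1*67^1*4363^1= -8839787040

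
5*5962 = 29810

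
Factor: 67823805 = 3^1*5^1*7^1*645941^1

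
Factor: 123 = 3^1*41^1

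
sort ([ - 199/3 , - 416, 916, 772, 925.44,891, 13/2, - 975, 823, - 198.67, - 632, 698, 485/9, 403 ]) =[ - 975, - 632, - 416, - 198.67, - 199/3,13/2, 485/9, 403,698,  772, 823, 891 , 916, 925.44]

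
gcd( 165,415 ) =5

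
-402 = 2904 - 3306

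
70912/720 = 4432/45 = 98.49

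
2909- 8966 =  - 6057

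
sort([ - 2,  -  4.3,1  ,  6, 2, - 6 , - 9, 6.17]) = [ - 9, - 6,  -  4.3, - 2, 1, 2  ,  6,6.17] 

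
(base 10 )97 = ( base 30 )37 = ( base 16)61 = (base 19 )52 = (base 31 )34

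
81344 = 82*992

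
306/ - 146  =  -153/73 = - 2.10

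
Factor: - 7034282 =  - 2^1*103^1*34147^1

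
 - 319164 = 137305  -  456469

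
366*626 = 229116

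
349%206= 143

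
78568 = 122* 644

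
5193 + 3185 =8378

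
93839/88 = 1066 + 31/88 = 1066.35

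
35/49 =5/7 = 0.71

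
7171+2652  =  9823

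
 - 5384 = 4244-9628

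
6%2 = 0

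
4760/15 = 952/3 = 317.33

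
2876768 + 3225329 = 6102097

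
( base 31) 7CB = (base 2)1101111000110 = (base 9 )10670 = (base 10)7110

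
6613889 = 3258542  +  3355347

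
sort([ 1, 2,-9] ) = [  -  9,1,2]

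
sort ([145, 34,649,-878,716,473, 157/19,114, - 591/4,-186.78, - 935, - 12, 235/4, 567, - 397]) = [ - 935, - 878, - 397, - 186.78, - 591/4, - 12,157/19,34,235/4,114,  145,473,  567,649,716 ] 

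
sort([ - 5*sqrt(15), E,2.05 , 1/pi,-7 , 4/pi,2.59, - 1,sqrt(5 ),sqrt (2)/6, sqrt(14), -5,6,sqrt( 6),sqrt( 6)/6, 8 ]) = [-5*sqrt( 15), - 7, - 5, - 1,sqrt(2)/6,  1/pi,sqrt( 6)/6,4/pi,2.05,sqrt( 5 ),sqrt( 6 ),2.59, E, sqrt(14),6,8 ]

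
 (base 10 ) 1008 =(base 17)385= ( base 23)1kj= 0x3F0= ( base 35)ss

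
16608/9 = 5536/3 = 1845.33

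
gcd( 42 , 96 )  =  6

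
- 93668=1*(- 93668 )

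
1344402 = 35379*38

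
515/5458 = 515/5458 = 0.09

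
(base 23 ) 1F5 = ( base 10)879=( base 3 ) 1012120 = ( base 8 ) 1557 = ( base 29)119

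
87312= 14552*6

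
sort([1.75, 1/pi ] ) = [1/pi,1.75 ]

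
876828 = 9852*89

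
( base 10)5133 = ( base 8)12015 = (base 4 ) 1100031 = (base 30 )5L3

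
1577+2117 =3694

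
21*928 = 19488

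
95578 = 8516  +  87062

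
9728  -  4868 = 4860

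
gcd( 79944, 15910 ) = 2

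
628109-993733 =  - 365624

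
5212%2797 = 2415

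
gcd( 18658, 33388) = 982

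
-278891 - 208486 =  - 487377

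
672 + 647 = 1319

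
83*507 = 42081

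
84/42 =2 = 2.00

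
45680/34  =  1343 + 9/17 = 1343.53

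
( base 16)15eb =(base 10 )5611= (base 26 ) 87L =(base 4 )1113223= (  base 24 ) 9hj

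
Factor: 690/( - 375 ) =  - 46/25 = - 2^1 * 5^( - 2 ) * 23^1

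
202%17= 15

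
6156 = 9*684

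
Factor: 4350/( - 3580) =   -  2^( -1 )*3^1 * 5^1*29^1*179^(-1 ) = - 435/358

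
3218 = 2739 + 479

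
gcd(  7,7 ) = 7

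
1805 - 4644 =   -  2839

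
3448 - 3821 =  - 373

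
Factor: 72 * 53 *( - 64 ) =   -  244224 = -  2^9*3^2 *53^1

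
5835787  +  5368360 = 11204147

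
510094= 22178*23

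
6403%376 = 11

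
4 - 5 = - 1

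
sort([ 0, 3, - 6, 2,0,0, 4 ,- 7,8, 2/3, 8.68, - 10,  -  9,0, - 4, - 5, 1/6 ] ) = [-10, - 9, - 7, - 6, - 5, - 4,0, 0,0, 0,1/6, 2/3 , 2, 3,4, 8, 8.68] 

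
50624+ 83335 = 133959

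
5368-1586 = 3782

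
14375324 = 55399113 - 41023789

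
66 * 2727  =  179982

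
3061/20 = 3061/20 = 153.05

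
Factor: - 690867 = -3^2*29^1 * 2647^1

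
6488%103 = 102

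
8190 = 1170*7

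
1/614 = 1/614 = 0.00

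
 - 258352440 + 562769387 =304416947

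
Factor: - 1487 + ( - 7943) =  - 2^1*5^1*23^1 * 41^1 =-  9430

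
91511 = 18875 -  -72636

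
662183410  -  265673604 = 396509806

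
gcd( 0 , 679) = 679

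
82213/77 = 1067+54/77 =1067.70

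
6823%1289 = 378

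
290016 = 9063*32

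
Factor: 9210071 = 13^1*227^1*3121^1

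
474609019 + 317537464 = 792146483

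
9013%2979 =76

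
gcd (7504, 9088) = 16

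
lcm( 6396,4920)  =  63960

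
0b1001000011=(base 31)il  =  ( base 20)18j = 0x243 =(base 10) 579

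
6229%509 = 121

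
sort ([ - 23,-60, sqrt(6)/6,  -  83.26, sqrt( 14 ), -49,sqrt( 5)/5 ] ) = [ - 83.26, - 60, - 49, - 23, sqrt(6) /6, sqrt (5)/5,sqrt( 14 ) ]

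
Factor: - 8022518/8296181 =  - 2^1*7^1*683^1*839^1*8296181^(-1) 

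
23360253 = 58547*399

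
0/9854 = 0 = 0.00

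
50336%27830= 22506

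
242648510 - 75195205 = 167453305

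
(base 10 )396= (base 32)CC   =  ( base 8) 614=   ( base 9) 480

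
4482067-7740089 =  - 3258022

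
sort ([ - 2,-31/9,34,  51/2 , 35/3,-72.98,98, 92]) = [ - 72.98, - 31/9, - 2, 35/3, 51/2,34, 92,98 ]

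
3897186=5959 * 654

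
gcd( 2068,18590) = 22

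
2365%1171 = 23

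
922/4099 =922/4099=0.22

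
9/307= 9/307  =  0.03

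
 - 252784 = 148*( - 1708) 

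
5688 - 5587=101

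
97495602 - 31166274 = 66329328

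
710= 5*142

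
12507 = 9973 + 2534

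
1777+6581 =8358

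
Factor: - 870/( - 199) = 2^1*3^1 *5^1*29^1*199^(-1)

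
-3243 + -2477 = - 5720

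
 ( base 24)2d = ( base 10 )61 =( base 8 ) 75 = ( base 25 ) 2B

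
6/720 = 1/120 = 0.01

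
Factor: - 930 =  - 2^1*3^1*5^1 * 31^1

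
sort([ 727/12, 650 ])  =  [727/12 , 650 ] 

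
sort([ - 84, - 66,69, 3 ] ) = [ - 84, - 66,3,69 ] 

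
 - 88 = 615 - 703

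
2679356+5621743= 8301099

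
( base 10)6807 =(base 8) 15227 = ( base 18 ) 1303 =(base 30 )7GR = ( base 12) 3b33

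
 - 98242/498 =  - 49121/249= - 197.27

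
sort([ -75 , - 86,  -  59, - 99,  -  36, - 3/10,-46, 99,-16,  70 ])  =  [ - 99 ,-86, - 75 , - 59, - 46 , - 36, - 16, - 3/10, 70, 99]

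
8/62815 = 8/62815= 0.00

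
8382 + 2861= 11243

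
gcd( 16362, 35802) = 162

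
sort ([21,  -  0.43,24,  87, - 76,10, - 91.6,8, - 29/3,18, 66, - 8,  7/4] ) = [-91.6, - 76, - 29/3,  -  8,-0.43,7/4,8,10,18, 21 , 24,66,87] 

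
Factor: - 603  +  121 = -2^1 * 241^1 = - 482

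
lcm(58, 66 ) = 1914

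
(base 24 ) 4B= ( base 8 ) 153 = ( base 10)107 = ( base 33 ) 38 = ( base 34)35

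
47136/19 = 47136/19 = 2480.84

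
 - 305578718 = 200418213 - 505996931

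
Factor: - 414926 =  - 2^1*207463^1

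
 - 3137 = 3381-6518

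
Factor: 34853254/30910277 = 2^1* 59^ ( - 1)*269^1*64783^1*523903^( - 1)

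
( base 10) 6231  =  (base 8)14127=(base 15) 1ca6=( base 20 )fbb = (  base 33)5nr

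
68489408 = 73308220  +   - 4818812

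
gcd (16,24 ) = 8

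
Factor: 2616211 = 13^1 * 201247^1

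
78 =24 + 54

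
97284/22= 4422  =  4422.00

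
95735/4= 95735/4 = 23933.75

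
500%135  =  95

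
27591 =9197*3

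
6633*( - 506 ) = - 3356298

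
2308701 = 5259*439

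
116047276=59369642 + 56677634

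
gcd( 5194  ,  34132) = 742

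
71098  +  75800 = 146898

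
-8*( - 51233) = 409864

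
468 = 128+340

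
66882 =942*71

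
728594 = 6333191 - 5604597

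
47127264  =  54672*862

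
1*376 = 376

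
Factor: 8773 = 31^1*283^1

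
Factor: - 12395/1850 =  - 67/10 = - 2^( - 1)*5^( - 1)*67^1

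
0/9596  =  0 = 0.00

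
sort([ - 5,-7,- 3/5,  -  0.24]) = [ - 7, - 5, - 3/5, - 0.24]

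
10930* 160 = 1748800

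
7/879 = 7/879=   0.01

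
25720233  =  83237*309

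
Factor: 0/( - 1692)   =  0 = 0^1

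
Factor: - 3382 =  - 2^1*19^1*89^1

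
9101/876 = 10 + 341/876 = 10.39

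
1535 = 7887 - 6352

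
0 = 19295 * 0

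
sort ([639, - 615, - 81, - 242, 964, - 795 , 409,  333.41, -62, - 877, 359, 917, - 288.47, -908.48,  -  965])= [ - 965, - 908.48,  -  877,- 795, - 615, - 288.47,  -  242, - 81, - 62,333.41, 359,409,  639,917, 964]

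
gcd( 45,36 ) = 9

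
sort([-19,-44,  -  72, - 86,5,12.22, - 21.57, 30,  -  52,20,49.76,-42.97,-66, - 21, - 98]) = [-98,  -  86, - 72, - 66, - 52, - 44,-42.97, - 21.57 ,  -  21, - 19, 5,12.22,20,  30, 49.76] 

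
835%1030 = 835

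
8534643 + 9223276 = 17757919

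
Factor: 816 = 2^4 * 3^1*17^1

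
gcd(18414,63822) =66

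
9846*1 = 9846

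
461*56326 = 25966286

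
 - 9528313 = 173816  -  9702129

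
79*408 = 32232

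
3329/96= 34 + 65/96 = 34.68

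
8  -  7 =1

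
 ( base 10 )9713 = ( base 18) 1BHB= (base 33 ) 8ub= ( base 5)302323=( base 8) 22761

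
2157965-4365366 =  - 2207401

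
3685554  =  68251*54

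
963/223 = 4  +  71/223 = 4.32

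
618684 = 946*654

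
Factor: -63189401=-11^1*1873^1*3067^1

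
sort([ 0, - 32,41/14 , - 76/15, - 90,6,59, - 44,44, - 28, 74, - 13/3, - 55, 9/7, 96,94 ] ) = [ - 90, - 55, - 44, - 32,- 28, - 76/15,  -  13/3,0, 9/7 , 41/14,6,44,59,74,94,  96]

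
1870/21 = 89  +  1/21 = 89.05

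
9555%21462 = 9555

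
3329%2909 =420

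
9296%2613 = 1457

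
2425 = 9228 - 6803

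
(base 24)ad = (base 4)3331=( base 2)11111101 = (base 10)253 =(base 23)b0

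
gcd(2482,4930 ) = 34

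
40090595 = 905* 44299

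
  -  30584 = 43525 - 74109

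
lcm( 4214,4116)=176988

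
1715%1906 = 1715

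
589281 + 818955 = 1408236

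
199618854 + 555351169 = 754970023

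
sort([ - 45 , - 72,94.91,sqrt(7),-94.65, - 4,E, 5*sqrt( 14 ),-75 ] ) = [ - 94.65,-75,  -  72 , - 45, - 4,  sqrt(7),  E,5*sqrt (14), 94.91]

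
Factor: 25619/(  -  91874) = - 2^( - 1 )*11^1 * 17^1* 71^( - 1)*137^1 *647^( - 1) 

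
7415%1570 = 1135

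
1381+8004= 9385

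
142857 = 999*143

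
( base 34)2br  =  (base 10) 2713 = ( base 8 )5231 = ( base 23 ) 52M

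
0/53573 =0   =  0.00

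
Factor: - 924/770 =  - 6/5 = - 2^1 * 3^1*5^( - 1)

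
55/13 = 55/13 = 4.23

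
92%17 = 7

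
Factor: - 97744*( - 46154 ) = 2^5* 41^1*47^1*149^1*491^1 = 4511276576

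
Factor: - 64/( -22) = 2^5*11^(- 1)= 32/11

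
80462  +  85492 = 165954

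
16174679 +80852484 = 97027163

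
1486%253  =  221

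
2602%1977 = 625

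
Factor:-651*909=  - 591759 = - 3^3*7^1 * 31^1*101^1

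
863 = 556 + 307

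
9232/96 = 577/6   =  96.17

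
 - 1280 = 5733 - 7013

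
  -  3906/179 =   -  3906/179 = - 21.82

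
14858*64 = 950912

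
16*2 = 32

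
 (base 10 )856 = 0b1101011000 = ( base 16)358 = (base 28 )12g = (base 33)pv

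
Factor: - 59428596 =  - 2^2 * 3^1*23^1 * 197^1*1093^1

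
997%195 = 22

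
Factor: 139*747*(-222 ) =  - 2^1*3^3*37^1*83^1*139^1 = - 23050926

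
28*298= 8344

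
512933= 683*751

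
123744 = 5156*24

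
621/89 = 6 + 87/89= 6.98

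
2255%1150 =1105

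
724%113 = 46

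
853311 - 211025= 642286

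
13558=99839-86281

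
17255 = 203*85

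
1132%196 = 152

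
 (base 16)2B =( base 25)1I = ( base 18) 27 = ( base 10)43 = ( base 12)37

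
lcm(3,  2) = 6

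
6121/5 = 6121/5 = 1224.20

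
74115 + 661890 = 736005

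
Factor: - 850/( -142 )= 5^2*17^1*71^( - 1 )= 425/71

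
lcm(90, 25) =450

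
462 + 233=695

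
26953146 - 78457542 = -51504396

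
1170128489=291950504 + 878177985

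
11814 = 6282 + 5532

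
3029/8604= 3029/8604 = 0.35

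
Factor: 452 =2^2*113^1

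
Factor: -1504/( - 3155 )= 2^5 * 5^ (-1)*47^1*631^(-1)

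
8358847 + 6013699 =14372546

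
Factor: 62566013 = 62566013^1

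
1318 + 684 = 2002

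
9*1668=15012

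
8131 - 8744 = -613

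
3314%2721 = 593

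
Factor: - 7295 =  - 5^1*1459^1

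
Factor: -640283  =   - 7^2*73^1*179^1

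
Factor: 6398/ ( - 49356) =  - 7/54 = - 2^ (-1)*3^ ( -3)*7^1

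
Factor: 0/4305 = 0^1 = 0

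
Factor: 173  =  173^1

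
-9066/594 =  - 16 + 73/99= - 15.26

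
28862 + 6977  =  35839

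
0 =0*64327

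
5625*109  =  613125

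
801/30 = 26+7/10 = 26.70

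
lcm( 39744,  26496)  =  79488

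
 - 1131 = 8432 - 9563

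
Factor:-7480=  -2^3*5^1*11^1*17^1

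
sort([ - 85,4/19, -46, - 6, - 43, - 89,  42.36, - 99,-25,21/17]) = [- 99, -89 , -85, - 46,  -  43, - 25,-6, 4/19,  21/17, 42.36 ]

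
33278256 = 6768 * 4917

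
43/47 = 43/47 = 0.91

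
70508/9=7834 + 2/9 = 7834.22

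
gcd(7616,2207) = 1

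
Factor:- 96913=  - 199^1*487^1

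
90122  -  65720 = 24402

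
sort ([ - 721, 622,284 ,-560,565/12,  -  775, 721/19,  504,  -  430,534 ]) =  [ - 775 , - 721, -560,  -  430,721/19,565/12 , 284,  504 , 534,622 ] 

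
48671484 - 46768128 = 1903356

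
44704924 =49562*902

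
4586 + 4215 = 8801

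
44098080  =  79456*555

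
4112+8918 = 13030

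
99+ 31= 130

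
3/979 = 3/979 =0.00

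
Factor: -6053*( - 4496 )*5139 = 2^4*3^2*281^1*571^1*6053^1 = 139854226032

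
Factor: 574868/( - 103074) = - 2^1*3^ (-1 )*7^3*41^ (-1 ) = - 686/123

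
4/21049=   4/21049   =  0.00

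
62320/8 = 7790= 7790.00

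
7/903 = 1/129 = 0.01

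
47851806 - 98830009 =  - 50978203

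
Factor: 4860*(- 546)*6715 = -17818655400 = - 2^3*3^6*5^2*7^1*13^1*17^1*79^1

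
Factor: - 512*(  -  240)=122880 = 2^13* 3^1*5^1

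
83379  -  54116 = 29263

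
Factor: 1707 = 3^1*569^1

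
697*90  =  62730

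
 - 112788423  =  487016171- 599804594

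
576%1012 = 576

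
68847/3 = 22949 = 22949.00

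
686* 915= 627690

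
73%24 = 1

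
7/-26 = -1+19/26=-0.27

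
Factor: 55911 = 3^1*18637^1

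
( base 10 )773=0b1100000101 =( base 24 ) 185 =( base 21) 1fh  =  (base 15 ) 368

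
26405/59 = 26405/59 = 447.54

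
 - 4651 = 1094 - 5745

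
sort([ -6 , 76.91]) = [ - 6, 76.91]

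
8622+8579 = 17201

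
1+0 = 1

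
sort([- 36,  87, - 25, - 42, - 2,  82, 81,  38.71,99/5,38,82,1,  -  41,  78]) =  [ - 42,  -  41, - 36, - 25, - 2,1, 99/5, 38,  38.71,78,81,82, 82,87] 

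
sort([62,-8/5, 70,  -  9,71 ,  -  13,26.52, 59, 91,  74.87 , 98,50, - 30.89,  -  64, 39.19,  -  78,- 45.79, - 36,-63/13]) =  [ - 78,  -  64, - 45.79, -36,-30.89, - 13, - 9, -63/13,-8/5,26.52,  39.19,50,  59  ,  62, 70,  71,74.87,91,98]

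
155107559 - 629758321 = -474650762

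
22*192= 4224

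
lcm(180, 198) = 1980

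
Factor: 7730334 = 2^1*3^2* 429463^1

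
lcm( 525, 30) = 1050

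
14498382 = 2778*5219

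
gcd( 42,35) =7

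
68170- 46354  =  21816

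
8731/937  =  9 + 298/937= 9.32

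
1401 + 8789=10190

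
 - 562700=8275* ( -68)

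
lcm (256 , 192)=768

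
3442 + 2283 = 5725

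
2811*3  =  8433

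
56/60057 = 56/60057 = 0.00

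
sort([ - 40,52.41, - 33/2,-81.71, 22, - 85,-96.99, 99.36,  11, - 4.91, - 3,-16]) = [ - 96.99 , - 85, - 81.71, - 40, - 33/2, - 16 , - 4.91,  -  3, 11, 22,  52.41, 99.36 ] 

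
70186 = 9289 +60897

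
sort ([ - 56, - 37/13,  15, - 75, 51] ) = [ -75, - 56,-37/13 , 15,51]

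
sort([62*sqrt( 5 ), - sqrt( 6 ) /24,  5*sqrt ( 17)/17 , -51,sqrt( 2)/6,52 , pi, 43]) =[ -51,-sqrt(6 )/24 , sqrt( 2) /6 , 5 * sqrt (17)/17, pi,43,52,  62 * sqrt( 5) ] 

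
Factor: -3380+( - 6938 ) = -10318 =-2^1*7^1*11^1*67^1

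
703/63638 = 703/63638 = 0.01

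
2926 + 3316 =6242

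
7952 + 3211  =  11163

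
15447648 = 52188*296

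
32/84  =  8/21 =0.38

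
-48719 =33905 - 82624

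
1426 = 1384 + 42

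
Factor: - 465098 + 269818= -2^4*5^1*2441^1 = - 195280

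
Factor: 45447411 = 3^1*19^1 * 103^1*7741^1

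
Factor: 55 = 5^1*11^1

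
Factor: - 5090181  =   - 3^1*641^1*2647^1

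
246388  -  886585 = -640197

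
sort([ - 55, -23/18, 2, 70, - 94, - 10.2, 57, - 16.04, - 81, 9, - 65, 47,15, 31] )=[ - 94, - 81,-65, - 55, - 16.04,  -  10.2, - 23/18,  2,  9, 15, 31, 47 , 57,  70]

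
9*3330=29970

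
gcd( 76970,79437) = 1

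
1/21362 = 1/21362 = 0.00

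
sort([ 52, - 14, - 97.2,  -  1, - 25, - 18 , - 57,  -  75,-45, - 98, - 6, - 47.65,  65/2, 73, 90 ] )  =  [- 98,  -  97.2, - 75, - 57, - 47.65, - 45, - 25, - 18, - 14, - 6, - 1, 65/2, 52,73,  90 ] 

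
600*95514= 57308400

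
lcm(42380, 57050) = 1483300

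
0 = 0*551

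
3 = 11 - 8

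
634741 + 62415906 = 63050647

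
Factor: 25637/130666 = 31/158= 2^( - 1)*31^1*79^(-1) 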